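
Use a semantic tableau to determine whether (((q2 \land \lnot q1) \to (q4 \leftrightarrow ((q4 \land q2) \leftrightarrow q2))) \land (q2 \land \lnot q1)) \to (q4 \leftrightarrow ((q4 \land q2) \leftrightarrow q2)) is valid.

Assume the negation and expand:
Initial set: {\lnot ((((q2 \land \lnot q1) \to (q4 \leftrightarrow ((q4 \land q2) \leftrightarrow q2))) \land (q2 \land \lnot q1)) \to (q4 \leftrightarrow ((q4 \land q2) \leftrightarrow q2)))}.
\lnot ((((q2 \land \lnot q1) \to (q4 \leftrightarrow ((q4 \land q2) \leftrightarrow q2))) \land (q2 \land \lnot q1)) \to (q4 \leftrightarrow ((q4 \land q2) \leftrightarrow q2))): α-rule — add (((q2 \land \lnot q1) \to (q4 \leftrightarrow ((q4 \land q2) \leftrightarrow q2))) \land (q2 \land \lnot q1)), \lnot (q4 \leftrightarrow ((q4 \land q2) \leftrightarrow q2)).
(((q2 \land \lnot q1) \to (q4 \leftrightarrow ((q4 \land q2) \leftrightarrow q2))) \land (q2 \land \lnot q1)): α-rule — add ((q2 \land \lnot q1) \to (q4 \leftrightarrow ((q4 \land q2) \leftrightarrow q2))), (q2 \land \lnot q1).
(q2 \land \lnot q1): α-rule — add q2, \lnot q1.
\lnot (q4 \leftrightarrow ((q4 \land q2) \leftrightarrow q2)): β-rule — branch into q4, \lnot ((q4 \land q2) \leftrightarrow q2)  //  \lnot q4, ((q4 \land q2) \leftrightarrow q2).
  branch 1 (add q4, \lnot ((q4 \land q2) \leftrightarrow q2)):
    ((q2 \land \lnot q1) \to (q4 \leftrightarrow ((q4 \land q2) \leftrightarrow q2))): β-rule — branch into \lnot (q2 \land \lnot q1)  //  (q4 \leftrightarrow ((q4 \land q2) \leftrightarrow q2)).
      branch 1.1 (add \lnot (q2 \land \lnot q1)):
        \lnot ((q4 \land q2) \leftrightarrow q2): β-rule — branch into (q4 \land q2), \lnot q2  //  \lnot (q4 \land q2), q2.
          branch 1.1.1 (add (q4 \land q2), \lnot q2):
            × closes — contains both q2 and \lnot q2.
          branch 1.1.2 (add \lnot (q4 \land q2), q2):
            \lnot (q2 \land \lnot q1): β-rule — branch into \lnot q2  //  \lnot \lnot q1.
              branch 1.1.2.1 (add \lnot q2):
                × closes — contains both q2 and \lnot q2.
              branch 1.1.2.2 (add \lnot \lnot q1):
                × closes — contains both q1 and \lnot q1.
      branch 1.2 (add (q4 \leftrightarrow ((q4 \land q2) \leftrightarrow q2))):
        \lnot ((q4 \land q2) \leftrightarrow q2): β-rule — branch into (q4 \land q2), \lnot q2  //  \lnot (q4 \land q2), q2.
          branch 1.2.1 (add (q4 \land q2), \lnot q2):
            × closes — contains both q2 and \lnot q2.
          branch 1.2.2 (add \lnot (q4 \land q2), q2):
            (q4 \leftrightarrow ((q4 \land q2) \leftrightarrow q2)): β-rule — branch into q4, ((q4 \land q2) \leftrightarrow q2)  //  \lnot q4, \lnot ((q4 \land q2) \leftrightarrow q2).
              branch 1.2.2.1 (add q4, ((q4 \land q2) \leftrightarrow q2)):
                \lnot (q4 \land q2): β-rule — branch into \lnot q4  //  \lnot q2.
                  branch 1.2.2.1.1 (add \lnot q4):
                    × closes — contains both q4 and \lnot q4.
                  branch 1.2.2.1.2 (add \lnot q2):
                    × closes — contains both q2 and \lnot q2.
              branch 1.2.2.2 (add \lnot q4, \lnot ((q4 \land q2) \leftrightarrow q2)):
                × closes — contains both q4 and \lnot q4.
  branch 2 (add \lnot q4, ((q4 \land q2) \leftrightarrow q2)):
    ((q2 \land \lnot q1) \to (q4 \leftrightarrow ((q4 \land q2) \leftrightarrow q2))): β-rule — branch into \lnot (q2 \land \lnot q1)  //  (q4 \leftrightarrow ((q4 \land q2) \leftrightarrow q2)).
      branch 2.1 (add \lnot (q2 \land \lnot q1)):
        ((q4 \land q2) \leftrightarrow q2): β-rule — branch into (q4 \land q2), q2  //  \lnot (q4 \land q2), \lnot q2.
          branch 2.1.1 (add (q4 \land q2), q2):
            (q4 \land q2): α-rule — add q4, q2.
            × closes — contains both q4 and \lnot q4.
          branch 2.1.2 (add \lnot (q4 \land q2), \lnot q2):
            × closes — contains both q2 and \lnot q2.
      branch 2.2 (add (q4 \leftrightarrow ((q4 \land q2) \leftrightarrow q2))):
        ((q4 \land q2) \leftrightarrow q2): β-rule — branch into (q4 \land q2), q2  //  \lnot (q4 \land q2), \lnot q2.
          branch 2.2.1 (add (q4 \land q2), q2):
            (q4 \land q2): α-rule — add q4, q2.
            × closes — contains both q4 and \lnot q4.
          branch 2.2.2 (add \lnot (q4 \land q2), \lnot q2):
            × closes — contains both q2 and \lnot q2.
All 11 branches close.
Every branch closed, so the negation is unsatisfiable and the formula is valid.

Valid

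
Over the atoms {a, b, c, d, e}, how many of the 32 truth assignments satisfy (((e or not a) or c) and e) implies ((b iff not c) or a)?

28

Initial set: {((((e or not a) or c) and e) implies ((b iff not c) or a))}.
((((e or not a) or c) and e) implies ((b iff not c) or a)): β-rule — branch into not (((e or not a) or c) and e)  //  ((b iff not c) or a).
  branch 1 (add not (((e or not a) or c) and e)):
    not (((e or not a) or c) and e): β-rule — branch into not ((e or not a) or c)  //  not e.
      branch 1.1 (add not ((e or not a) or c)):
        not ((e or not a) or c): α-rule — add not (e or not a), not c.
        not (e or not a): α-rule — add not e, not not a.
        ○ open, literals {a=true, c=false, e=false}.
      branch 1.2 (add not e):
        ○ open, literals {e=false}.
  branch 2 (add ((b iff not c) or a)):
    ((b iff not c) or a): β-rule — branch into (b iff not c)  //  a.
      branch 2.1 (add (b iff not c)):
        (b iff not c): β-rule — branch into b, not c  //  not b, not not c.
          branch 2.1.1 (add b, not c):
            ○ open, literals {b=true, c=false}.
          branch 2.1.2 (add not b, not not c):
            ○ open, literals {b=false, c=true}.
      branch 2.2 (add a):
        ○ open, literals {a=true}.
0 branches closed, 5 open.
Each open branch fixes some atoms; the unmentioned ones are free. Counting distinct full assignments: branch {a=true, c=false, e=false} (b, d) contributes 4 new; branch {e=false} (a, b, c, d) contributes 12 new; branch {b=true, c=false} (a, d, e) contributes 4 new; branch {b=false, c=true} (a, d, e) contributes 4 new; branch {a=true} (b, c, d, e) contributes 4 new. Total: 28.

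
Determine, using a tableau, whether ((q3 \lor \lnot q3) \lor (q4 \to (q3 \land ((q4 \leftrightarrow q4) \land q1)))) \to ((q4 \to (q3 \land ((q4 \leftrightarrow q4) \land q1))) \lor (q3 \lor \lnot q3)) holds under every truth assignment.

Valid

Assume the negation and expand:
Initial set: {\lnot (((q3 \lor \lnot q3) \lor (q4 \to (q3 \land ((q4 \leftrightarrow q4) \land q1)))) \to ((q4 \to (q3 \land ((q4 \leftrightarrow q4) \land q1))) \lor (q3 \lor \lnot q3)))}.
\lnot (((q3 \lor \lnot q3) \lor (q4 \to (q3 \land ((q4 \leftrightarrow q4) \land q1)))) \to ((q4 \to (q3 \land ((q4 \leftrightarrow q4) \land q1))) \lor (q3 \lor \lnot q3))): α-rule — add ((q3 \lor \lnot q3) \lor (q4 \to (q3 \land ((q4 \leftrightarrow q4) \land q1)))), \lnot ((q4 \to (q3 \land ((q4 \leftrightarrow q4) \land q1))) \lor (q3 \lor \lnot q3)).
\lnot ((q4 \to (q3 \land ((q4 \leftrightarrow q4) \land q1))) \lor (q3 \lor \lnot q3)): α-rule — add \lnot (q4 \to (q3 \land ((q4 \leftrightarrow q4) \land q1))), \lnot (q3 \lor \lnot q3).
\lnot (q4 \to (q3 \land ((q4 \leftrightarrow q4) \land q1))): α-rule — add q4, \lnot (q3 \land ((q4 \leftrightarrow q4) \land q1)).
\lnot (q3 \lor \lnot q3): α-rule — add \lnot q3, \lnot \lnot q3.
× closes — contains both q3 and \lnot q3.
All 1 branch closes.
Every branch closed, so the negation is unsatisfiable and the formula is valid.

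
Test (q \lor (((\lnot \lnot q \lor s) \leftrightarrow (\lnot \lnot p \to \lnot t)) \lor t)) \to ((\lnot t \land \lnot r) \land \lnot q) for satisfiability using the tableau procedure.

Initial set: {T ((q \lor (((\lnot \lnot q \lor s) \leftrightarrow (\lnot \lnot p \to \lnot t)) \lor t)) \to ((\lnot t \land \lnot r) \land \lnot q))}.
T ((q \lor (((\lnot \lnot q \lor s) \leftrightarrow (\lnot \lnot p \to \lnot t)) \lor t)) \to ((\lnot t \land \lnot r) \land \lnot q)): β-rule — branch into F (q \lor (((\lnot \lnot q \lor s) \leftrightarrow (\lnot \lnot p \to \lnot t)) \lor t))  //  T ((\lnot t \land \lnot r) \land \lnot q).
  branch 1 (add F (q \lor (((\lnot \lnot q \lor s) \leftrightarrow (\lnot \lnot p \to \lnot t)) \lor t))):
    F (q \lor (((\lnot \lnot q \lor s) \leftrightarrow (\lnot \lnot p \to \lnot t)) \lor t)): α-rule — add F q, F (((\lnot \lnot q \lor s) \leftrightarrow (\lnot \lnot p \to \lnot t)) \lor t).
    F (((\lnot \lnot q \lor s) \leftrightarrow (\lnot \lnot p \to \lnot t)) \lor t): α-rule — add F ((\lnot \lnot q \lor s) \leftrightarrow (\lnot \lnot p \to \lnot t)), F t.
    F ((\lnot \lnot q \lor s) \leftrightarrow (\lnot \lnot p \to \lnot t)): β-rule — branch into T (\lnot \lnot q \lor s), F (\lnot \lnot p \to \lnot t)  //  F (\lnot \lnot q \lor s), T (\lnot \lnot p \to \lnot t).
      branch 1.1 (add T (\lnot \lnot q \lor s), F (\lnot \lnot p \to \lnot t)):
        F (\lnot \lnot p \to \lnot t): α-rule — add T \lnot \lnot p, F \lnot t.
        × closes — contains both t and \lnot t.
      branch 1.2 (add F (\lnot \lnot q \lor s), T (\lnot \lnot p \to \lnot t)):
        F (\lnot \lnot q \lor s): α-rule — add F \lnot \lnot q, F s.
        F \lnot \lnot q: drop double negation, giving F q.
        T (\lnot \lnot p \to \lnot t): β-rule — branch into F \lnot \lnot p  //  T \lnot t.
          branch 1.2.1 (add F \lnot \lnot p):
            F \lnot \lnot p: drop double negation, giving F p.
            ○ open, literals {p=0, q=0, s=0, t=0}.
          branch 1.2.2 (add T \lnot t):
            ○ open, literals {q=0, s=0, t=0}.
  branch 2 (add T ((\lnot t \land \lnot r) \land \lnot q)):
    T ((\lnot t \land \lnot r) \land \lnot q): α-rule — add T (\lnot t \land \lnot r), T \lnot q.
    T (\lnot t \land \lnot r): α-rule — add T \lnot t, T \lnot r.
    ○ open, literals {q=0, r=0, t=0}.
1 branch closed, 3 open.
An open branch gives a satisfying assignment: p=0, q=0, s=0, t=0.

Satisfiable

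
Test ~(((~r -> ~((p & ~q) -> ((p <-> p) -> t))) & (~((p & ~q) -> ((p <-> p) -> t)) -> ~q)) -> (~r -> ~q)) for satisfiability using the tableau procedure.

Unsatisfiable

Initial set: {~(((~r -> ~((p & ~q) -> ((p <-> p) -> t))) & (~((p & ~q) -> ((p <-> p) -> t)) -> ~q)) -> (~r -> ~q))}.
~(((~r -> ~((p & ~q) -> ((p <-> p) -> t))) & (~((p & ~q) -> ((p <-> p) -> t)) -> ~q)) -> (~r -> ~q)): α-rule — add ((~r -> ~((p & ~q) -> ((p <-> p) -> t))) & (~((p & ~q) -> ((p <-> p) -> t)) -> ~q)), ~(~r -> ~q).
((~r -> ~((p & ~q) -> ((p <-> p) -> t))) & (~((p & ~q) -> ((p <-> p) -> t)) -> ~q)): α-rule — add (~r -> ~((p & ~q) -> ((p <-> p) -> t))), (~((p & ~q) -> ((p <-> p) -> t)) -> ~q).
~(~r -> ~q): α-rule — add ~r, ~~q.
(~r -> ~((p & ~q) -> ((p <-> p) -> t))): β-rule — branch into ~~r  //  ~((p & ~q) -> ((p <-> p) -> t)).
  branch 1 (add ~~r):
    × closes — contains both r and ~r.
  branch 2 (add ~((p & ~q) -> ((p <-> p) -> t))):
    ~((p & ~q) -> ((p <-> p) -> t)): α-rule — add (p & ~q), ~((p <-> p) -> t).
    (p & ~q): α-rule — add p, ~q.
    × closes — contains both q and ~q.
All 2 branches close.
Every branch closed; the formula is unsatisfiable.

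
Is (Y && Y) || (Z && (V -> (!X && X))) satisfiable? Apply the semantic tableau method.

Satisfiable

Initial set: {T ((Y && Y) || (Z && (V -> (!X && X))))}.
T ((Y && Y) || (Z && (V -> (!X && X)))): β-rule — branch into T (Y && Y)  //  T (Z && (V -> (!X && X))).
  branch 1 (add T (Y && Y)):
    T (Y && Y): α-rule — add T Y, T Y.
    ○ open, literals {Y=1}.
  branch 2 (add T (Z && (V -> (!X && X)))):
    T (Z && (V -> (!X && X))): α-rule — add T Z, T (V -> (!X && X)).
    T (V -> (!X && X)): β-rule — branch into F V  //  T (!X && X).
      branch 2.1 (add F V):
        ○ open, literals {V=0, Z=1}.
      branch 2.2 (add T (!X && X)):
        T (!X && X): α-rule — add T !X, T X.
        × closes — contains both X and !X.
1 branch closed, 2 open.
An open branch gives a satisfying assignment: Y=1.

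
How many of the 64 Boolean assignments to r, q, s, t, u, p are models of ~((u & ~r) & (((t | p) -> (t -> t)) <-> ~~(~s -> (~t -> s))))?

Initial set: {~((u & ~r) & (((t | p) -> (t -> t)) <-> ~~(~s -> (~t -> s))))}.
~((u & ~r) & (((t | p) -> (t -> t)) <-> ~~(~s -> (~t -> s)))): β-rule — branch into ~(u & ~r)  //  ~(((t | p) -> (t -> t)) <-> ~~(~s -> (~t -> s))).
  branch 1 (add ~(u & ~r)):
    ~(u & ~r): β-rule — branch into ~u  //  ~~r.
      branch 1.1 (add ~u):
        ○ open, literals {u=0}.
      branch 1.2 (add ~~r):
        ○ open, literals {r=1}.
  branch 2 (add ~(((t | p) -> (t -> t)) <-> ~~(~s -> (~t -> s)))):
    ~(((t | p) -> (t -> t)) <-> ~~(~s -> (~t -> s))): β-rule — branch into ((t | p) -> (t -> t)), ~~~(~s -> (~t -> s))  //  ~((t | p) -> (t -> t)), ~~(~s -> (~t -> s)).
      branch 2.1 (add ((t | p) -> (t -> t)), ~~~(~s -> (~t -> s))):
        ~~~(~s -> (~t -> s)): drop double negation, giving ~(~s -> (~t -> s)).
        ~(~s -> (~t -> s)): α-rule — add ~s, ~(~t -> s).
        ~(~t -> s): α-rule — add ~t, ~s.
        ((t | p) -> (t -> t)): β-rule — branch into ~(t | p)  //  (t -> t).
          branch 2.1.1 (add ~(t | p)):
            ~(t | p): α-rule — add ~t, ~p.
            ○ open, literals {p=0, s=0, t=0}.
          branch 2.1.2 (add (t -> t)):
            (t -> t): β-rule — branch into ~t  //  t.
              branch 2.1.2.1 (add ~t):
                ○ open, literals {s=0, t=0}.
              branch 2.1.2.2 (add t):
                × closes — contains both t and ~t.
      branch 2.2 (add ~((t | p) -> (t -> t)), ~~(~s -> (~t -> s))):
        ~((t | p) -> (t -> t)): α-rule — add (t | p), ~(t -> t).
        ~~(~s -> (~t -> s)): drop double negation, giving (~s -> (~t -> s)).
        ~(t -> t): α-rule — add t, ~t.
        × closes — contains both t and ~t.
2 branches closed, 4 open.
Each open branch fixes some atoms; the unmentioned ones are free. Counting distinct full assignments: branch {u=0} (r, q, s, t, p) contributes 32 new; branch {r=1} (q, s, t, u, p) contributes 16 new; branch {p=0, s=0, t=0} (r, q, u) contributes 2 new; branch {s=0, t=0} (r, q, u, p) contributes 2 new. Total: 52.

52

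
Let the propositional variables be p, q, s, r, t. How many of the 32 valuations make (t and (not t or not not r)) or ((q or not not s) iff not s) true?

Initial set: {((t and (not t or not not r)) or ((q or not not s) iff not s))}.
((t and (not t or not not r)) or ((q or not not s) iff not s)): β-rule — branch into (t and (not t or not not r))  //  ((q or not not s) iff not s).
  branch 1 (add (t and (not t or not not r))):
    (t and (not t or not not r)): α-rule — add t, (not t or not not r).
    (not t or not not r): β-rule — branch into not t  //  not not r.
      branch 1.1 (add not t):
        × closes — contains both t and not t.
      branch 1.2 (add not not r):
        not not r: drop double negation, giving r.
        ○ open, literals {r=1, t=1}.
  branch 2 (add ((q or not not s) iff not s)):
    ((q or not not s) iff not s): β-rule — branch into (q or not not s), not s  //  not (q or not not s), not not s.
      branch 2.1 (add (q or not not s), not s):
        (q or not not s): β-rule — branch into q  //  not not s.
          branch 2.1.1 (add q):
            ○ open, literals {q=1, s=0}.
          branch 2.1.2 (add not not s):
            not not s: drop double negation, giving s.
            × closes — contains both s and not s.
      branch 2.2 (add not (q or not not s), not not s):
        not (q or not not s): α-rule — add not q, not not not s.
        not not not s: drop double negation, giving not s.
        × closes — contains both s and not s.
3 branches closed, 2 open.
Each open branch fixes some atoms; the unmentioned ones are free. Counting distinct full assignments: branch {r=1, t=1} (p, q, s) contributes 8 new; branch {q=1, s=0} (p, r, t) contributes 6 new. Total: 14.

14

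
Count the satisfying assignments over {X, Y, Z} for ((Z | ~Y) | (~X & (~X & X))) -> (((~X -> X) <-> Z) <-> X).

Initial set: {(((Z | ~Y) | (~X & (~X & X))) -> (((~X -> X) <-> Z) <-> X))}.
(((Z | ~Y) | (~X & (~X & X))) -> (((~X -> X) <-> Z) <-> X)): β-rule — branch into ~((Z | ~Y) | (~X & (~X & X)))  //  (((~X -> X) <-> Z) <-> X).
  branch 1 (add ~((Z | ~Y) | (~X & (~X & X)))):
    ~((Z | ~Y) | (~X & (~X & X))): α-rule — add ~(Z | ~Y), ~(~X & (~X & X)).
    ~(Z | ~Y): α-rule — add ~Z, ~~Y.
    ~(~X & (~X & X)): β-rule — branch into ~~X  //  ~(~X & X).
      branch 1.1 (add ~~X):
        ○ open, literals {X=T, Y=T, Z=F}.
      branch 1.2 (add ~(~X & X)):
        ~(~X & X): β-rule — branch into ~~X  //  ~X.
          branch 1.2.1 (add ~~X):
            ○ open, literals {X=T, Y=T, Z=F}.
          branch 1.2.2 (add ~X):
            ○ open, literals {X=F, Y=T, Z=F}.
  branch 2 (add (((~X -> X) <-> Z) <-> X)):
    (((~X -> X) <-> Z) <-> X): β-rule — branch into ((~X -> X) <-> Z), X  //  ~((~X -> X) <-> Z), ~X.
      branch 2.1 (add ((~X -> X) <-> Z), X):
        ((~X -> X) <-> Z): β-rule — branch into (~X -> X), Z  //  ~(~X -> X), ~Z.
          branch 2.1.1 (add (~X -> X), Z):
            (~X -> X): β-rule — branch into ~~X  //  X.
              branch 2.1.1.1 (add ~~X):
                ○ open, literals {X=T, Z=T}.
              branch 2.1.1.2 (add X):
                ○ open, literals {X=T, Z=T}.
          branch 2.1.2 (add ~(~X -> X), ~Z):
            ~(~X -> X): α-rule — add ~X, ~X.
            × closes — contains both X and ~X.
      branch 2.2 (add ~((~X -> X) <-> Z), ~X):
        ~((~X -> X) <-> Z): β-rule — branch into (~X -> X), ~Z  //  ~(~X -> X), Z.
          branch 2.2.1 (add (~X -> X), ~Z):
            (~X -> X): β-rule — branch into ~~X  //  X.
              branch 2.2.1.1 (add ~~X):
                × closes — contains both X and ~X.
              branch 2.2.1.2 (add X):
                × closes — contains both X and ~X.
          branch 2.2.2 (add ~(~X -> X), Z):
            ~(~X -> X): α-rule — add ~X, ~X.
            ○ open, literals {X=F, Z=T}.
3 branches closed, 6 open.
Each open branch fixes some atoms; the unmentioned ones are free. Counting distinct full assignments: branch {X=T, Y=T, Z=F} (none free) contributes 1 new; branch {X=T, Y=T, Z=F} (none free) contributes 0 new; branch {X=F, Y=T, Z=F} (none free) contributes 1 new; branch {X=T, Z=T} (Y) contributes 2 new; branch {X=T, Z=T} (Y) contributes 0 new; branch {X=F, Z=T} (Y) contributes 2 new. Total: 6.

6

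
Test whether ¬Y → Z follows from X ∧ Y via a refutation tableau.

Yes

Initial set: {T (X ∧ Y); F (¬Y → Z)}.
T (X ∧ Y): α-rule — add T X, T Y.
F (¬Y → Z): α-rule — add T ¬Y, F Z.
× closes — contains both Y and ¬Y.
All 1 branch closes.
Every branch closed, so the premises entail the conclusion.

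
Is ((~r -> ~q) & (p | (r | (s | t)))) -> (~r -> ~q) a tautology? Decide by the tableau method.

Assume the negation and expand:
Initial set: {F (((~r -> ~q) & (p | (r | (s | t)))) -> (~r -> ~q))}.
F (((~r -> ~q) & (p | (r | (s | t)))) -> (~r -> ~q)): α-rule — add T ((~r -> ~q) & (p | (r | (s | t)))), F (~r -> ~q).
T ((~r -> ~q) & (p | (r | (s | t)))): α-rule — add T (~r -> ~q), T (p | (r | (s | t))).
F (~r -> ~q): α-rule — add T ~r, F ~q.
T (~r -> ~q): β-rule — branch into F ~r  //  T ~q.
  branch 1 (add F ~r):
    × closes — contains both r and ~r.
  branch 2 (add T ~q):
    × closes — contains both q and ~q.
All 2 branches close.
Every branch closed, so the negation is unsatisfiable and the formula is valid.

Valid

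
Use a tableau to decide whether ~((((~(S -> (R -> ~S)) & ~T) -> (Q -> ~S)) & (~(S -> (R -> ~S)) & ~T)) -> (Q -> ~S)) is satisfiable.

Initial set: {T ~((((~(S -> (R -> ~S)) & ~T) -> (Q -> ~S)) & (~(S -> (R -> ~S)) & ~T)) -> (Q -> ~S))}.
T ~((((~(S -> (R -> ~S)) & ~T) -> (Q -> ~S)) & (~(S -> (R -> ~S)) & ~T)) -> (Q -> ~S)): α-rule — add T (((~(S -> (R -> ~S)) & ~T) -> (Q -> ~S)) & (~(S -> (R -> ~S)) & ~T)), F (Q -> ~S).
T (((~(S -> (R -> ~S)) & ~T) -> (Q -> ~S)) & (~(S -> (R -> ~S)) & ~T)): α-rule — add T ((~(S -> (R -> ~S)) & ~T) -> (Q -> ~S)), T (~(S -> (R -> ~S)) & ~T).
F (Q -> ~S): α-rule — add T Q, F ~S.
T (~(S -> (R -> ~S)) & ~T): α-rule — add T ~(S -> (R -> ~S)), T ~T.
T ~(S -> (R -> ~S)): α-rule — add T S, F (R -> ~S).
F (R -> ~S): α-rule — add T R, F ~S.
T ((~(S -> (R -> ~S)) & ~T) -> (Q -> ~S)): β-rule — branch into F (~(S -> (R -> ~S)) & ~T)  //  T (Q -> ~S).
  branch 1 (add F (~(S -> (R -> ~S)) & ~T)):
    F (~(S -> (R -> ~S)) & ~T): β-rule — branch into F ~(S -> (R -> ~S))  //  F ~T.
      branch 1.1 (add F ~(S -> (R -> ~S))):
        F ~(S -> (R -> ~S)): β-rule — branch into F S  //  T (R -> ~S).
          branch 1.1.1 (add F S):
            × closes — contains both S and ~S.
          branch 1.1.2 (add T (R -> ~S)):
            T (R -> ~S): β-rule — branch into F R  //  T ~S.
              branch 1.1.2.1 (add F R):
                × closes — contains both R and ~R.
              branch 1.1.2.2 (add T ~S):
                × closes — contains both S and ~S.
      branch 1.2 (add F ~T):
        × closes — contains both T and ~T.
  branch 2 (add T (Q -> ~S)):
    T (Q -> ~S): β-rule — branch into F Q  //  T ~S.
      branch 2.1 (add F Q):
        × closes — contains both Q and ~Q.
      branch 2.2 (add T ~S):
        × closes — contains both S and ~S.
All 6 branches close.
Every branch closed; the formula is unsatisfiable.

Unsatisfiable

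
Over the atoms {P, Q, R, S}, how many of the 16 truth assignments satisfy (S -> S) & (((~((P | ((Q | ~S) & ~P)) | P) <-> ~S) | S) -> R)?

Initial set: {T ((S -> S) & (((~((P | ((Q | ~S) & ~P)) | P) <-> ~S) | S) -> R))}.
T ((S -> S) & (((~((P | ((Q | ~S) & ~P)) | P) <-> ~S) | S) -> R)): α-rule — add T (S -> S), T (((~((P | ((Q | ~S) & ~P)) | P) <-> ~S) | S) -> R).
T (S -> S): β-rule — branch into F S  //  T S.
  branch 1 (add F S):
    T (((~((P | ((Q | ~S) & ~P)) | P) <-> ~S) | S) -> R): β-rule — branch into F ((~((P | ((Q | ~S) & ~P)) | P) <-> ~S) | S)  //  T R.
      branch 1.1 (add F ((~((P | ((Q | ~S) & ~P)) | P) <-> ~S) | S)):
        F ((~((P | ((Q | ~S) & ~P)) | P) <-> ~S) | S): α-rule — add F (~((P | ((Q | ~S) & ~P)) | P) <-> ~S), F S.
        F (~((P | ((Q | ~S) & ~P)) | P) <-> ~S): β-rule — branch into T ~((P | ((Q | ~S) & ~P)) | P), F ~S  //  F ~((P | ((Q | ~S) & ~P)) | P), T ~S.
          branch 1.1.1 (add T ~((P | ((Q | ~S) & ~P)) | P), F ~S):
            × closes — contains both S and ~S.
          branch 1.1.2 (add F ~((P | ((Q | ~S) & ~P)) | P), T ~S):
            F ~((P | ((Q | ~S) & ~P)) | P): β-rule — branch into T (P | ((Q | ~S) & ~P))  //  T P.
              branch 1.1.2.1 (add T (P | ((Q | ~S) & ~P))):
                T (P | ((Q | ~S) & ~P)): β-rule — branch into T P  //  T ((Q | ~S) & ~P).
                  branch 1.1.2.1.1 (add T P):
                    ○ open, literals {P=1, S=0}.
                  branch 1.1.2.1.2 (add T ((Q | ~S) & ~P)):
                    T ((Q | ~S) & ~P): α-rule — add T (Q | ~S), T ~P.
                    T (Q | ~S): β-rule — branch into T Q  //  T ~S.
                      branch 1.1.2.1.2.1 (add T Q):
                        ○ open, literals {P=0, Q=1, S=0}.
                      branch 1.1.2.1.2.2 (add T ~S):
                        ○ open, literals {P=0, S=0}.
              branch 1.1.2.2 (add T P):
                ○ open, literals {P=1, S=0}.
      branch 1.2 (add T R):
        ○ open, literals {R=1, S=0}.
  branch 2 (add T S):
    T (((~((P | ((Q | ~S) & ~P)) | P) <-> ~S) | S) -> R): β-rule — branch into F ((~((P | ((Q | ~S) & ~P)) | P) <-> ~S) | S)  //  T R.
      branch 2.1 (add F ((~((P | ((Q | ~S) & ~P)) | P) <-> ~S) | S)):
        F ((~((P | ((Q | ~S) & ~P)) | P) <-> ~S) | S): α-rule — add F (~((P | ((Q | ~S) & ~P)) | P) <-> ~S), F S.
        × closes — contains both S and ~S.
      branch 2.2 (add T R):
        ○ open, literals {R=1, S=1}.
2 branches closed, 6 open.
Each open branch fixes some atoms; the unmentioned ones are free. Counting distinct full assignments: branch {P=1, S=0} (Q, R) contributes 4 new; branch {P=0, Q=1, S=0} (R) contributes 2 new; branch {P=0, S=0} (Q, R) contributes 2 new; branch {P=1, S=0} (Q, R) contributes 0 new; branch {R=1, S=0} (P, Q) contributes 0 new; branch {R=1, S=1} (P, Q) contributes 4 new. Total: 12.

12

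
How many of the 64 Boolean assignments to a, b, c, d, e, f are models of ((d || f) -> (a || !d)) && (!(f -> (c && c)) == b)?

24

Initial set: {T (((d || f) -> (a || !d)) && (!(f -> (c && c)) == b))}.
T (((d || f) -> (a || !d)) && (!(f -> (c && c)) == b)): α-rule — add T ((d || f) -> (a || !d)), T (!(f -> (c && c)) == b).
T ((d || f) -> (a || !d)): β-rule — branch into F (d || f)  //  T (a || !d).
  branch 1 (add F (d || f)):
    F (d || f): α-rule — add F d, F f.
    T (!(f -> (c && c)) == b): β-rule — branch into T !(f -> (c && c)), T b  //  F !(f -> (c && c)), F b.
      branch 1.1 (add T !(f -> (c && c)), T b):
        T !(f -> (c && c)): α-rule — add T f, F (c && c).
        × closes — contains both f and !f.
      branch 1.2 (add F !(f -> (c && c)), F b):
        F !(f -> (c && c)): β-rule — branch into F f  //  T (c && c).
          branch 1.2.1 (add F f):
            ○ open, literals {b=0, d=0, f=0}.
          branch 1.2.2 (add T (c && c)):
            T (c && c): α-rule — add T c, T c.
            ○ open, literals {b=0, c=1, d=0, f=0}.
  branch 2 (add T (a || !d)):
    T (!(f -> (c && c)) == b): β-rule — branch into T !(f -> (c && c)), T b  //  F !(f -> (c && c)), F b.
      branch 2.1 (add T !(f -> (c && c)), T b):
        T !(f -> (c && c)): α-rule — add T f, F (c && c).
        T (a || !d): β-rule — branch into T a  //  T !d.
          branch 2.1.1 (add T a):
            F (c && c): β-rule — branch into F c  //  F c.
              branch 2.1.1.1 (add F c):
                ○ open, literals {a=1, b=1, c=0, f=1}.
              branch 2.1.1.2 (add F c):
                ○ open, literals {a=1, b=1, c=0, f=1}.
          branch 2.1.2 (add T !d):
            F (c && c): β-rule — branch into F c  //  F c.
              branch 2.1.2.1 (add F c):
                ○ open, literals {b=1, c=0, d=0, f=1}.
              branch 2.1.2.2 (add F c):
                ○ open, literals {b=1, c=0, d=0, f=1}.
      branch 2.2 (add F !(f -> (c && c)), F b):
        T (a || !d): β-rule — branch into T a  //  T !d.
          branch 2.2.1 (add T a):
            F !(f -> (c && c)): β-rule — branch into F f  //  T (c && c).
              branch 2.2.1.1 (add F f):
                ○ open, literals {a=1, b=0, f=0}.
              branch 2.2.1.2 (add T (c && c)):
                T (c && c): α-rule — add T c, T c.
                ○ open, literals {a=1, b=0, c=1}.
          branch 2.2.2 (add T !d):
            F !(f -> (c && c)): β-rule — branch into F f  //  T (c && c).
              branch 2.2.2.1 (add F f):
                ○ open, literals {b=0, d=0, f=0}.
              branch 2.2.2.2 (add T (c && c)):
                T (c && c): α-rule — add T c, T c.
                ○ open, literals {b=0, c=1, d=0}.
1 branch closed, 10 open.
Each open branch fixes some atoms; the unmentioned ones are free. Counting distinct full assignments: branch {b=0, d=0, f=0} (a, c, e) contributes 8 new; branch {b=0, c=1, d=0, f=0} (a, e) contributes 0 new; branch {a=1, b=1, c=0, f=1} (d, e) contributes 4 new; branch {a=1, b=1, c=0, f=1} (d, e) contributes 0 new; branch {b=1, c=0, d=0, f=1} (a, e) contributes 2 new; branch {b=1, c=0, d=0, f=1} (a, e) contributes 0 new; branch {a=1, b=0, f=0} (c, d, e) contributes 4 new; branch {a=1, b=0, c=1} (d, e, f) contributes 4 new; branch {b=0, d=0, f=0} (a, c, e) contributes 0 new; branch {b=0, c=1, d=0} (a, e, f) contributes 2 new. Total: 24.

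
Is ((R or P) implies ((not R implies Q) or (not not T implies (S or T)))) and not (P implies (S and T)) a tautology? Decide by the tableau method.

Not valid

Assume the negation and expand:
Initial set: {not (((R or P) implies ((not R implies Q) or (not not T implies (S or T)))) and not (P implies (S and T)))}.
not (((R or P) implies ((not R implies Q) or (not not T implies (S or T)))) and not (P implies (S and T))): β-rule — branch into not ((R or P) implies ((not R implies Q) or (not not T implies (S or T))))  //  not not (P implies (S and T)).
  branch 1 (add not ((R or P) implies ((not R implies Q) or (not not T implies (S or T))))):
    not ((R or P) implies ((not R implies Q) or (not not T implies (S or T)))): α-rule — add (R or P), not ((not R implies Q) or (not not T implies (S or T))).
    not ((not R implies Q) or (not not T implies (S or T))): α-rule — add not (not R implies Q), not (not not T implies (S or T)).
    not (not R implies Q): α-rule — add not R, not Q.
    not (not not T implies (S or T)): α-rule — add not not T, not (S or T).
    not not T: drop double negation, giving T.
    not (S or T): α-rule — add not S, not T.
    × closes — contains both T and not T.
  branch 2 (add not not (P implies (S and T))):
    not not (P implies (S and T)): β-rule — branch into not P  //  (S and T).
      branch 2.1 (add not P):
        ○ open, literals {P=F}.
      branch 2.2 (add (S and T)):
        (S and T): α-rule — add S, T.
        ○ open, literals {S=T, T=T}.
1 branch closed, 2 open.
An open branch gives a countermodel: P=F (unmentioned atoms arbitrary); under it the original formula is false.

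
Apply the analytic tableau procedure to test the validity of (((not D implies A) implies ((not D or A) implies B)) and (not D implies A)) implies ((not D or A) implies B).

Valid

Assume the negation and expand:
Initial set: {not ((((not D implies A) implies ((not D or A) implies B)) and (not D implies A)) implies ((not D or A) implies B))}.
not ((((not D implies A) implies ((not D or A) implies B)) and (not D implies A)) implies ((not D or A) implies B)): α-rule — add (((not D implies A) implies ((not D or A) implies B)) and (not D implies A)), not ((not D or A) implies B).
(((not D implies A) implies ((not D or A) implies B)) and (not D implies A)): α-rule — add ((not D implies A) implies ((not D or A) implies B)), (not D implies A).
not ((not D or A) implies B): α-rule — add (not D or A), not B.
((not D implies A) implies ((not D or A) implies B)): β-rule — branch into not (not D implies A)  //  ((not D or A) implies B).
  branch 1 (add not (not D implies A)):
    not (not D implies A): α-rule — add not D, not A.
    (not D implies A): β-rule — branch into not not D  //  A.
      branch 1.1 (add not not D):
        × closes — contains both D and not D.
      branch 1.2 (add A):
        × closes — contains both A and not A.
  branch 2 (add ((not D or A) implies B)):
    (not D implies A): β-rule — branch into not not D  //  A.
      branch 2.1 (add not not D):
        (not D or A): β-rule — branch into not D  //  A.
          branch 2.1.1 (add not D):
            × closes — contains both D and not D.
          branch 2.1.2 (add A):
            ((not D or A) implies B): β-rule — branch into not (not D or A)  //  B.
              branch 2.1.2.1 (add not (not D or A)):
                not (not D or A): α-rule — add not not D, not A.
                × closes — contains both A and not A.
              branch 2.1.2.2 (add B):
                × closes — contains both B and not B.
      branch 2.2 (add A):
        (not D or A): β-rule — branch into not D  //  A.
          branch 2.2.1 (add not D):
            ((not D or A) implies B): β-rule — branch into not (not D or A)  //  B.
              branch 2.2.1.1 (add not (not D or A)):
                not (not D or A): α-rule — add not not D, not A.
                × closes — contains both D and not D.
              branch 2.2.1.2 (add B):
                × closes — contains both B and not B.
          branch 2.2.2 (add A):
            ((not D or A) implies B): β-rule — branch into not (not D or A)  //  B.
              branch 2.2.2.1 (add not (not D or A)):
                not (not D or A): α-rule — add not not D, not A.
                × closes — contains both A and not A.
              branch 2.2.2.2 (add B):
                × closes — contains both B and not B.
All 9 branches close.
Every branch closed, so the negation is unsatisfiable and the formula is valid.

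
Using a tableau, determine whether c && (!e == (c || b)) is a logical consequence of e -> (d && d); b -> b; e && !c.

No

Initial set: {(e -> (d && d)); (b -> b); (e && !c); !(c && (!e == (c || b)))}.
(e && !c): α-rule — add e, !c.
(e -> (d && d)): β-rule — branch into !e  //  (d && d).
  branch 1 (add !e):
    × closes — contains both e and !e.
  branch 2 (add (d && d)):
    (d && d): α-rule — add d, d.
    (b -> b): β-rule — branch into !b  //  b.
      branch 2.1 (add !b):
        !(c && (!e == (c || b))): β-rule — branch into !c  //  !(!e == (c || b)).
          branch 2.1.1 (add !c):
            ○ open, literals {b=false, c=false, d=true, e=true}.
          branch 2.1.2 (add !(!e == (c || b))):
            !(!e == (c || b)): β-rule — branch into !e, !(c || b)  //  !!e, (c || b).
              branch 2.1.2.1 (add !e, !(c || b)):
                × closes — contains both e and !e.
              branch 2.1.2.2 (add !!e, (c || b)):
                (c || b): β-rule — branch into c  //  b.
                  branch 2.1.2.2.1 (add c):
                    × closes — contains both c and !c.
                  branch 2.1.2.2.2 (add b):
                    × closes — contains both b and !b.
      branch 2.2 (add b):
        !(c && (!e == (c || b))): β-rule — branch into !c  //  !(!e == (c || b)).
          branch 2.2.1 (add !c):
            ○ open, literals {b=true, c=false, d=true, e=true}.
          branch 2.2.2 (add !(!e == (c || b))):
            !(!e == (c || b)): β-rule — branch into !e, !(c || b)  //  !!e, (c || b).
              branch 2.2.2.1 (add !e, !(c || b)):
                × closes — contains both e and !e.
              branch 2.2.2.2 (add !!e, (c || b)):
                (c || b): β-rule — branch into c  //  b.
                  branch 2.2.2.2.1 (add c):
                    × closes — contains both c and !c.
                  branch 2.2.2.2.2 (add b):
                    ○ open, literals {b=true, c=false, d=true, e=true}.
6 branches closed, 3 open.
An open branch gives a countermodel: b=false, c=false, d=true, e=true (unmentioned atoms arbitrary); the premises hold there but the conclusion fails.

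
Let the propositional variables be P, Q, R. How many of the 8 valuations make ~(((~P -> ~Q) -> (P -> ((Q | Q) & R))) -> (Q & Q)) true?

Initial set: {~(((~P -> ~Q) -> (P -> ((Q | Q) & R))) -> (Q & Q))}.
~(((~P -> ~Q) -> (P -> ((Q | Q) & R))) -> (Q & Q)): α-rule — add ((~P -> ~Q) -> (P -> ((Q | Q) & R))), ~(Q & Q).
((~P -> ~Q) -> (P -> ((Q | Q) & R))): β-rule — branch into ~(~P -> ~Q)  //  (P -> ((Q | Q) & R)).
  branch 1 (add ~(~P -> ~Q)):
    ~(~P -> ~Q): α-rule — add ~P, ~~Q.
    ~(Q & Q): β-rule — branch into ~Q  //  ~Q.
      branch 1.1 (add ~Q):
        × closes — contains both Q and ~Q.
      branch 1.2 (add ~Q):
        × closes — contains both Q and ~Q.
  branch 2 (add (P -> ((Q | Q) & R))):
    ~(Q & Q): β-rule — branch into ~Q  //  ~Q.
      branch 2.1 (add ~Q):
        (P -> ((Q | Q) & R)): β-rule — branch into ~P  //  ((Q | Q) & R).
          branch 2.1.1 (add ~P):
            ○ open, literals {P=false, Q=false}.
          branch 2.1.2 (add ((Q | Q) & R)):
            ((Q | Q) & R): α-rule — add (Q | Q), R.
            (Q | Q): β-rule — branch into Q  //  Q.
              branch 2.1.2.1 (add Q):
                × closes — contains both Q and ~Q.
              branch 2.1.2.2 (add Q):
                × closes — contains both Q and ~Q.
      branch 2.2 (add ~Q):
        (P -> ((Q | Q) & R)): β-rule — branch into ~P  //  ((Q | Q) & R).
          branch 2.2.1 (add ~P):
            ○ open, literals {P=false, Q=false}.
          branch 2.2.2 (add ((Q | Q) & R)):
            ((Q | Q) & R): α-rule — add (Q | Q), R.
            (Q | Q): β-rule — branch into Q  //  Q.
              branch 2.2.2.1 (add Q):
                × closes — contains both Q and ~Q.
              branch 2.2.2.2 (add Q):
                × closes — contains both Q and ~Q.
6 branches closed, 2 open.
Each open branch fixes some atoms; the unmentioned ones are free. Counting distinct full assignments: branch {P=false, Q=false} (R) contributes 2 new; branch {P=false, Q=false} (R) contributes 0 new. Total: 2.

2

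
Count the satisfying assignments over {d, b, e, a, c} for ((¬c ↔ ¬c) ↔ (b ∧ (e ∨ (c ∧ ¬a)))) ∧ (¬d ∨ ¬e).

Initial set: {(((¬c ↔ ¬c) ↔ (b ∧ (e ∨ (c ∧ ¬a)))) ∧ (¬d ∨ ¬e))}.
(((¬c ↔ ¬c) ↔ (b ∧ (e ∨ (c ∧ ¬a)))) ∧ (¬d ∨ ¬e)): α-rule — add ((¬c ↔ ¬c) ↔ (b ∧ (e ∨ (c ∧ ¬a)))), (¬d ∨ ¬e).
((¬c ↔ ¬c) ↔ (b ∧ (e ∨ (c ∧ ¬a)))): β-rule — branch into (¬c ↔ ¬c), (b ∧ (e ∨ (c ∧ ¬a)))  //  ¬(¬c ↔ ¬c), ¬(b ∧ (e ∨ (c ∧ ¬a))).
  branch 1 (add (¬c ↔ ¬c), (b ∧ (e ∨ (c ∧ ¬a)))):
    (b ∧ (e ∨ (c ∧ ¬a))): α-rule — add b, (e ∨ (c ∧ ¬a)).
    (¬d ∨ ¬e): β-rule — branch into ¬d  //  ¬e.
      branch 1.1 (add ¬d):
        (¬c ↔ ¬c): β-rule — branch into ¬c, ¬c  //  ¬¬c, ¬¬c.
          branch 1.1.1 (add ¬c, ¬c):
            (e ∨ (c ∧ ¬a)): β-rule — branch into e  //  (c ∧ ¬a).
              branch 1.1.1.1 (add e):
                ○ open, literals {b=T, c=F, d=F, e=T}.
              branch 1.1.1.2 (add (c ∧ ¬a)):
                (c ∧ ¬a): α-rule — add c, ¬a.
                × closes — contains both c and ¬c.
          branch 1.1.2 (add ¬¬c, ¬¬c):
            (e ∨ (c ∧ ¬a)): β-rule — branch into e  //  (c ∧ ¬a).
              branch 1.1.2.1 (add e):
                ○ open, literals {b=T, c=T, d=F, e=T}.
              branch 1.1.2.2 (add (c ∧ ¬a)):
                (c ∧ ¬a): α-rule — add c, ¬a.
                ○ open, literals {a=F, b=T, c=T, d=F}.
      branch 1.2 (add ¬e):
        (¬c ↔ ¬c): β-rule — branch into ¬c, ¬c  //  ¬¬c, ¬¬c.
          branch 1.2.1 (add ¬c, ¬c):
            (e ∨ (c ∧ ¬a)): β-rule — branch into e  //  (c ∧ ¬a).
              branch 1.2.1.1 (add e):
                × closes — contains both e and ¬e.
              branch 1.2.1.2 (add (c ∧ ¬a)):
                (c ∧ ¬a): α-rule — add c, ¬a.
                × closes — contains both c and ¬c.
          branch 1.2.2 (add ¬¬c, ¬¬c):
            (e ∨ (c ∧ ¬a)): β-rule — branch into e  //  (c ∧ ¬a).
              branch 1.2.2.1 (add e):
                × closes — contains both e and ¬e.
              branch 1.2.2.2 (add (c ∧ ¬a)):
                (c ∧ ¬a): α-rule — add c, ¬a.
                ○ open, literals {a=F, b=T, c=T, e=F}.
  branch 2 (add ¬(¬c ↔ ¬c), ¬(b ∧ (e ∨ (c ∧ ¬a)))):
    (¬d ∨ ¬e): β-rule — branch into ¬d  //  ¬e.
      branch 2.1 (add ¬d):
        ¬(¬c ↔ ¬c): β-rule — branch into ¬c, ¬¬c  //  ¬¬c, ¬c.
          branch 2.1.1 (add ¬c, ¬¬c):
            × closes — contains both c and ¬c.
          branch 2.1.2 (add ¬¬c, ¬c):
            × closes — contains both c and ¬c.
      branch 2.2 (add ¬e):
        ¬(¬c ↔ ¬c): β-rule — branch into ¬c, ¬¬c  //  ¬¬c, ¬c.
          branch 2.2.1 (add ¬c, ¬¬c):
            × closes — contains both c and ¬c.
          branch 2.2.2 (add ¬¬c, ¬c):
            × closes — contains both c and ¬c.
8 branches closed, 4 open.
Each open branch fixes some atoms; the unmentioned ones are free. Counting distinct full assignments: branch {b=T, c=F, d=F, e=T} (a) contributes 2 new; branch {b=T, c=T, d=F, e=T} (a) contributes 2 new; branch {a=F, b=T, c=T, d=F} (e) contributes 1 new; branch {a=F, b=T, c=T, e=F} (d) contributes 1 new. Total: 6.

6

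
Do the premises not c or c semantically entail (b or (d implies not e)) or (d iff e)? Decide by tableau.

Yes

Initial set: {T (not c or c); F ((b or (d implies not e)) or (d iff e))}.
F ((b or (d implies not e)) or (d iff e)): α-rule — add F (b or (d implies not e)), F (d iff e).
F (b or (d implies not e)): α-rule — add F b, F (d implies not e).
F (d implies not e): α-rule — add T d, F not e.
T (not c or c): β-rule — branch into T not c  //  T c.
  branch 1 (add T not c):
    F (d iff e): β-rule — branch into T d, F e  //  F d, T e.
      branch 1.1 (add T d, F e):
        × closes — contains both e and not e.
      branch 1.2 (add F d, T e):
        × closes — contains both d and not d.
  branch 2 (add T c):
    F (d iff e): β-rule — branch into T d, F e  //  F d, T e.
      branch 2.1 (add T d, F e):
        × closes — contains both e and not e.
      branch 2.2 (add F d, T e):
        × closes — contains both d and not d.
All 4 branches close.
Every branch closed, so the premises entail the conclusion.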